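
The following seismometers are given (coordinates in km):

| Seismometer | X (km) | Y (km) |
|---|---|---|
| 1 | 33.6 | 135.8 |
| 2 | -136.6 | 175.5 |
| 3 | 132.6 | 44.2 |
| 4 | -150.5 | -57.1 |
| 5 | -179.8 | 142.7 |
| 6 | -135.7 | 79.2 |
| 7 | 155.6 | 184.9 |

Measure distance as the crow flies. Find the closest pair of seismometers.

Pairwise distances:
2–5: 54.2 km
5–6: 77.3 km
2–6: 96.3 km
1–7: 131.5 km
1–3: 134.9 km
4–6: 137.1 km
3–7: 142.6 km
1–2: 174.8 km
1–6: 178.5 km
4–5: 201.9 km
1–5: 213.5 km
2–4: 233.0 km
1–4: 266.7 km
3–6: 270.6 km
2–7: 292.4 km
2–3: 299.5 km
3–4: 300.7 km
6–7: 309.9 km
3–5: 327.6 km
5–7: 338.0 km
4–7: 390.2 km
Closest pair: 2–5 at 54.2 km.

2 and 5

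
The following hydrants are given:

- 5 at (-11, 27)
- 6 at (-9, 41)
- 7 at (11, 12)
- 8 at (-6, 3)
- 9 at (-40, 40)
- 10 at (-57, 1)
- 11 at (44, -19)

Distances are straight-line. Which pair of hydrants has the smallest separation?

5 and 6

Pairwise distances:
5–6: 14.1
7–8: 19.2
5–8: 24.5
5–7: 26.6
6–9: 31.0
5–9: 31.8
6–7: 35.2
6–8: 38.1
9–10: 42.5
7–11: 45.3
8–9: 50.2
8–10: 51.0
5–10: 52.8
8–11: 54.6
7–9: 58.2
6–10: 62.5
7–10: 68.9
5–11: 71.7
6–11: 80.1
9–11: 102.6
10–11: 103.0
Closest pair: 5–6 at 14.1.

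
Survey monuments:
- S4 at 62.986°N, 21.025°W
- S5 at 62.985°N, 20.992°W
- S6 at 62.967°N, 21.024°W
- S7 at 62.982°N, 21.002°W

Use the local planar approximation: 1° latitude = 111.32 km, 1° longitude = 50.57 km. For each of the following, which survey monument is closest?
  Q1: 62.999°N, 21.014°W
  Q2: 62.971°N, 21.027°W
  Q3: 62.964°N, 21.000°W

Q1→S4; Q2→S6; Q3→S6

Q1 at 62.999°N, 21.014°W:
  S4: 1.550 km
  S5: 1.915 km
  S6: 3.598 km
  S7: 1.987 km
  → nearest: S4 (1.550 km)
Q2 at 62.971°N, 21.027°W:
  S4: 1.673 km
  S5: 2.358 km
  S6: 0.470 km
  S7: 1.760 km
  → nearest: S6 (0.470 km)
Q3 at 62.964°N, 21.000°W:
  S4: 2.756 km
  S5: 2.372 km
  S6: 1.259 km
  S7: 2.006 km
  → nearest: S6 (1.259 km)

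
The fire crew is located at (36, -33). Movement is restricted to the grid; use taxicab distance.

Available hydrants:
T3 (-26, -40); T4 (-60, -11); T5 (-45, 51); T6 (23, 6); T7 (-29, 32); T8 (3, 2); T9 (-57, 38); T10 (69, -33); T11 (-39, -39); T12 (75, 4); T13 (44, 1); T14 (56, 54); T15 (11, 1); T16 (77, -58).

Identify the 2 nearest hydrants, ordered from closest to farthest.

T10, T13

Distances from (36, -33):
T3: 69
T4: 118
T5: 165
T6: 52
T7: 130
T8: 68
T9: 164
T10: 33
T11: 81
T12: 76
T13: 42
T14: 107
T15: 59
T16: 66
Sorted: T10 (33) < T13 (42) < T6 (52) < T15 (59) < …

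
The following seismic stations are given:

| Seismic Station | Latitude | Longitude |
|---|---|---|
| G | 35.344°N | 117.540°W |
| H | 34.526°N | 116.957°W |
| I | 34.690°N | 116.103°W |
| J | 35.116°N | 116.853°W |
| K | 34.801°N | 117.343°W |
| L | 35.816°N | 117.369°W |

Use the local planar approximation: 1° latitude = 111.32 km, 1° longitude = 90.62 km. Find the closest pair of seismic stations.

Pairwise distances:
H–K: 46.483 km
G–L: 54.780 km
J–K: 56.580 km
G–K: 63.028 km
H–J: 66.352 km
G–J: 67.231 km
H–I: 79.514 km
I–J: 82.874 km
J–L: 90.877 km
G–H: 105.276 km
K–L: 113.014 km
I–K: 113.046 km
H–L: 148.377 km
G–I: 149.191 km
I–L: 169.922 km
Closest pair: H–K at 46.483 km.

H and K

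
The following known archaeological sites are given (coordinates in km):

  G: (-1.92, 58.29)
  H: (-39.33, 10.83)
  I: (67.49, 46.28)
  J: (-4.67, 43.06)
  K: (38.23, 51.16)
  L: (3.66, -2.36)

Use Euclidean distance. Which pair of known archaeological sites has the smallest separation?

Pairwise distances:
G–H: √((-37.41)² + (-47.46)²) = √(1399.5081 + 2252.4516) = 60.43 km
G–I: √((69.41)² + (-12.01)²) = √(4817.7481 + 144.2401) = 70.44 km
G–J: √((-2.75)² + (-15.23)²) = √(7.5625 + 231.9529) = 15.48 km
G–K: √((40.15)² + (-7.13)²) = √(1612.0225 + 50.8369) = 40.78 km
G–L: √((5.58)² + (-60.65)²) = √(31.1364 + 3678.4225) = 60.91 km
H–I: √((106.82)² + (35.45)²) = √(11410.5124 + 1256.7025) = 112.55 km
H–J: √((34.66)² + (32.23)²) = √(1201.3156 + 1038.7729) = 47.33 km
H–K: √((77.56)² + (40.33)²) = √(6015.5536 + 1626.5089) = 87.42 km
H–L: √((42.99)² + (-13.19)²) = √(1848.1401 + 173.9761) = 44.97 km
I–J: √((-72.16)² + (-3.22)²) = √(5207.0656 + 10.3684) = 72.23 km
I–K: √((-29.26)² + (4.88)²) = √(856.1476 + 23.8144) = 29.66 km
I–L: √((-63.83)² + (-48.64)²) = √(4074.2689 + 2365.8496) = 80.25 km
J–K: √((42.90)² + (8.10)²) = √(1840.4100 + 65.6100) = 43.66 km
J–L: √((8.33)² + (-45.42)²) = √(69.3889 + 2062.9764) = 46.18 km
K–L: √((-34.57)² + (-53.52)²) = √(1195.0849 + 2864.3904) = 63.71 km
Closest pair: G–J at 15.48 km.

G and J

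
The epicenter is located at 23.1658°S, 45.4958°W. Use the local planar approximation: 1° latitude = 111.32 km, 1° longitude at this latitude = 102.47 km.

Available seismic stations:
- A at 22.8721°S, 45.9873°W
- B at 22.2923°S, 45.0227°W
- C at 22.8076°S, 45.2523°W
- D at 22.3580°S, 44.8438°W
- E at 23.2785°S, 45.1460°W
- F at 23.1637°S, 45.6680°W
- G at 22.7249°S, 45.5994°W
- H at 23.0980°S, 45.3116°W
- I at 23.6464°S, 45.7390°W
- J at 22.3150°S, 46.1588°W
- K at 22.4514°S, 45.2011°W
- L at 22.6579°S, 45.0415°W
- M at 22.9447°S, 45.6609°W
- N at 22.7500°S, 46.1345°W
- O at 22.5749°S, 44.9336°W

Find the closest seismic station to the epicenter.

F

Distances from 23.1658°S, 45.4958°W:
A: 60.0456 km
B: 108.6527 km
C: 47.0380 km
D: 112.0268 km
E: 37.9762 km
F: 17.6469 km
G: 50.2159 km
H: 20.3280 km
I: 59.0198 km
J: 116.5577 km
K: 85.0674 km
L: 73.2380 km
M: 29.8664 km
N: 80.1615 km
O: 87.4393 km
Minimum: F at 17.6469 km.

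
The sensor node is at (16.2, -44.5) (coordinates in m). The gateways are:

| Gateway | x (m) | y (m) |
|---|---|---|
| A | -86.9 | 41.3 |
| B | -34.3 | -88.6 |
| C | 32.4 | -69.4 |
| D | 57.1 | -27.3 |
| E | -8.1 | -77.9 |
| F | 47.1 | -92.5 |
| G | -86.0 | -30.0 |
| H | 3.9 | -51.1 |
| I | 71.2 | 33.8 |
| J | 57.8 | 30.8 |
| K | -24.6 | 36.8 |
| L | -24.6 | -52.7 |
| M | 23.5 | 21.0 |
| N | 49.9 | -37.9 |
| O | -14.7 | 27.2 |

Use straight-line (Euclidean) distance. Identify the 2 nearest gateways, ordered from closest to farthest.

H, C

Distances from (16.2, -44.5):
A: √((-103.1)² + (85.8)²) = √(10629.610 + 7361.640) = 134.1 m
B: √((-50.5)² + (-44.1)²) = √(2550.250 + 1944.810) = 67.0 m
C: √((16.2)² + (-24.9)²) = √(262.440 + 620.010) = 29.7 m
D: √((40.9)² + (17.2)²) = √(1672.810 + 295.840) = 44.4 m
E: √((-24.3)² + (-33.4)²) = √(590.490 + 1115.560) = 41.3 m
F: √((30.9)² + (-48.0)²) = √(954.810 + 2304.000) = 57.1 m
G: √((-102.2)² + (14.5)²) = √(10444.840 + 210.250) = 103.2 m
H: √((-12.3)² + (-6.6)²) = √(151.290 + 43.560) = 14.0 m
I: √((55.0)² + (78.3)²) = √(3025.000 + 6130.890) = 95.7 m
J: √((41.6)² + (75.3)²) = √(1730.560 + 5670.090) = 86.0 m
K: √((-40.8)² + (81.3)²) = √(1664.640 + 6609.690) = 91.0 m
L: √((-40.8)² + (-8.2)²) = √(1664.640 + 67.240) = 41.6 m
M: √((7.3)² + (65.5)²) = √(53.290 + 4290.250) = 65.9 m
N: √((33.7)² + (6.6)²) = √(1135.690 + 43.560) = 34.3 m
O: √((-30.9)² + (71.7)²) = √(954.810 + 5140.890) = 78.1 m
Sorted: H (14.0 m) < C (29.7 m) < N (34.3 m) < E (41.3 m) < …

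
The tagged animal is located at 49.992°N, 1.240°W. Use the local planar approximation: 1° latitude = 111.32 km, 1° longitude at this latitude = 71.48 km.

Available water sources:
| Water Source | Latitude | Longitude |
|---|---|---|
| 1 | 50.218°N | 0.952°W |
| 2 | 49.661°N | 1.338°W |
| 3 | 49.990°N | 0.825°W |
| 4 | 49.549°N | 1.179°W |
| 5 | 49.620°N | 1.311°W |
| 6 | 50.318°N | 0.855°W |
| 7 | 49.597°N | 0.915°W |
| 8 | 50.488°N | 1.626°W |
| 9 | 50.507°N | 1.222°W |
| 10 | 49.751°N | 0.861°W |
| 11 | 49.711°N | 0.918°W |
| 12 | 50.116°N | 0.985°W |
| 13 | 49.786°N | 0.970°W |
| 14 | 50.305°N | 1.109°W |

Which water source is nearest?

12

Distances from 49.992°N, 1.240°W:
1: √((0.226·111.32)² + (0.288·71.48)²) = √(632.94107 + 423.79328) = 32.507 km
2: √((-0.331·111.32)² + (-0.098·71.48)²) = √(1357.69551 + 49.07059) = 37.507 km
3: √((-0.002·111.32)² + (0.415·71.48)²) = √(0.04957 + 879.96476) = 29.665 km
4: √((-0.443·111.32)² + (0.061·71.48)²) = √(2431.94555 + 19.01204) = 49.507 km
5: √((-0.372·111.32)² + (-0.071·71.48)²) = √(1714.87423 + 25.75644) = 41.721 km
6: √((0.326·111.32)² + (0.385·71.48)²) = √(1316.98733 + 757.33939) = 45.545 km
7: √((-0.395·111.32)² + (0.325·71.48)²) = √(1933.48402 + 539.67936) = 49.731 km
8: √((0.496·111.32)² + (-0.386·71.48)²) = √(3048.66530 + 761.27873) = 61.725 km
9: √((0.515·111.32)² + (0.018·71.48)²) = √(3286.70597 + 1.65544) = 57.344 km
10: √((-0.241·111.32)² + (0.379·71.48)²) = √(719.74802 + 733.91795) = 38.127 km
11: √((-0.281·111.32)² + (0.322·71.48)²) = √(978.49596 + 529.76203) = 38.836 km
12: √((0.124·111.32)² + (0.255·71.48)²) = √(190.54158 + 332.23811) = 22.864 km
13: √((-0.206·111.32)² + (0.270·71.48)²) = √(525.87295 + 372.47456) = 29.972 km
14: √((0.313·111.32)² + (0.131·71.48)²) = √(1214.04580 + 87.68225) = 36.079 km
Minimum: 12 at 22.864 km.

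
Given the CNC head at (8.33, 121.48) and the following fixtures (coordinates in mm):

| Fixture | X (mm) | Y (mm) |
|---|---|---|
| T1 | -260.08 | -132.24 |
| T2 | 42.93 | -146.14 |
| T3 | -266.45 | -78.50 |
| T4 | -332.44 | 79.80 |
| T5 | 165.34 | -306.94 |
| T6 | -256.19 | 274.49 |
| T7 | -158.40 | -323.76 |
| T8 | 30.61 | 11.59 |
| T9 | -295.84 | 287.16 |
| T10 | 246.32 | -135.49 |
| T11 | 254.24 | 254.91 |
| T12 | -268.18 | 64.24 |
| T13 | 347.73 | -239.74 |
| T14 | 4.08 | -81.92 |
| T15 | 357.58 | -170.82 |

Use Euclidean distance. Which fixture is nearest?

Distances from (8.33, 121.48):
T1: 369.35 mm
T2: 269.85 mm
T3: 339.85 mm
T4: 343.31 mm
T5: 456.28 mm
T6: 305.59 mm
T7: 475.43 mm
T8: 112.13 mm
T9: 346.37 mm
T10: 350.25 mm
T11: 279.78 mm
T12: 282.37 mm
T13: 495.65 mm
T14: 203.44 mm
T15: 455.43 mm
Minimum: T8 at 112.13 mm.

T8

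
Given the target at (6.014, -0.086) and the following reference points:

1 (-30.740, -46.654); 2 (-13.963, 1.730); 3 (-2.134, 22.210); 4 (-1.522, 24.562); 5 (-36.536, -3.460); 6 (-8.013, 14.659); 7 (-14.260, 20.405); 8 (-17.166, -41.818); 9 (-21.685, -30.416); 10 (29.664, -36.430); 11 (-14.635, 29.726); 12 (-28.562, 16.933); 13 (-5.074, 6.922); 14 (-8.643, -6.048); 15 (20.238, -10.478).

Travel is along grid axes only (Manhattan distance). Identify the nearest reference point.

13

Distances from (6.014, -0.086):
1: 83.322
2: 21.793
3: 30.444
4: 32.184
5: 45.924
6: 28.772
7: 40.765
8: 64.912
9: 58.029
10: 59.994
11: 50.461
12: 51.595
13: 18.096
14: 20.619
15: 24.616
Minimum: 13 at 18.096.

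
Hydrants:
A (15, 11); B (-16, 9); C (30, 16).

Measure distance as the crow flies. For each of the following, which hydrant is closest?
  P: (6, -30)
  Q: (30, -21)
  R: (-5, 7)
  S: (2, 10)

P→A; Q→A; R→B; S→A

P at (6, -30):
  A: 42.0
  B: 44.8
  C: 51.9
  → nearest: A (42.0)
Q at (30, -21):
  A: 35.3
  B: 54.9
  C: 37.0
  → nearest: A (35.3)
R at (-5, 7):
  A: 20.4
  B: 11.2
  C: 36.1
  → nearest: B (11.2)
S at (2, 10):
  A: 13.0
  B: 18.0
  C: 28.6
  → nearest: A (13.0)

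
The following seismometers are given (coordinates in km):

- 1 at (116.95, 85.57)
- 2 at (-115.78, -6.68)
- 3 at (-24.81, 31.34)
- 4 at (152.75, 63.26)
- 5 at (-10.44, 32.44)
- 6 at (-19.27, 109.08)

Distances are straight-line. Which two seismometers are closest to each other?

Pairwise distances:
1–2: 250.35 km
1–3: 151.78 km
1–4: 42.18 km
1–5: 138.03 km
1–6: 138.23 km
2–3: 98.60 km
2–4: 277.49 km
2–5: 112.37 km
2–6: 150.71 km
3–4: 180.41 km
3–5: 14.41 km
3–6: 77.94 km
4–5: 166.07 km
4–6: 178.02 km
5–6: 77.15 km
Closest pair: 3–5 at 14.41 km.

3 and 5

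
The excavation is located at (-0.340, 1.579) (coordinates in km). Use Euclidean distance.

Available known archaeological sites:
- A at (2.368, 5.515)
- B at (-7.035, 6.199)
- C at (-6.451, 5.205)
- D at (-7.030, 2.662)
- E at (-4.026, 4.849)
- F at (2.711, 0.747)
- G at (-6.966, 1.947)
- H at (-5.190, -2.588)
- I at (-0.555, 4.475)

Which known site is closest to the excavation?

Distances from (-0.340, 1.579):
A: √((2.708)² + (3.936)²) = √(7.33326 + 15.49210) = 4.778 km
B: √((-6.695)² + (4.620)²) = √(44.82303 + 21.34440) = 8.134 km
C: √((-6.111)² + (3.626)²) = √(37.34432 + 13.14788) = 7.106 km
D: √((-6.690)² + (1.083)²) = √(44.75610 + 1.17289) = 6.777 km
E: √((-3.686)² + (3.270)²) = √(13.58660 + 10.69290) = 4.927 km
F: √((3.051)² + (-0.832)²) = √(9.30860 + 0.69222) = 3.162 km
G: √((-6.626)² + (0.368)²) = √(43.90388 + 0.13542) = 6.636 km
H: √((-4.850)² + (-4.167)²) = √(23.52250 + 17.36389) = 6.394 km
I: √((-0.215)² + (2.896)²) = √(0.04623 + 8.38682) = 2.904 km
Minimum: I at 2.904 km.

I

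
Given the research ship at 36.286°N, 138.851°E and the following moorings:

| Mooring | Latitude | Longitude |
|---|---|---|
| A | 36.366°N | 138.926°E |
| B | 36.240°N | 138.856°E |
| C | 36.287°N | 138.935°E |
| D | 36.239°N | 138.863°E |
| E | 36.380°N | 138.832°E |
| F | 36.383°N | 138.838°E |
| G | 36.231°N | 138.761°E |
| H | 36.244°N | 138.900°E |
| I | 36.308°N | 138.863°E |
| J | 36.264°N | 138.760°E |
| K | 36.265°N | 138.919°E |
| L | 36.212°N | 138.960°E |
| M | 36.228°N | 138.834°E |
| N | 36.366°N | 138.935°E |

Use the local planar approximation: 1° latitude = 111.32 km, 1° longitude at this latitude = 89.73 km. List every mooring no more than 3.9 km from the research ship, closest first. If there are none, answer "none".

I

Distances from 36.286°N, 138.851°E:
A: 11.162 km
B: 5.140 km
C: 7.538 km
D: 5.342 km
E: 10.602 km
F: 10.861 km
G: 10.134 km
H: 6.418 km
I: 2.675 km
J: 8.525 km
K: 6.534 km
L: 12.787 km
M: 6.634 km
N: 11.667 km
Threshold 3.9 km: I (2.675 km) is within range.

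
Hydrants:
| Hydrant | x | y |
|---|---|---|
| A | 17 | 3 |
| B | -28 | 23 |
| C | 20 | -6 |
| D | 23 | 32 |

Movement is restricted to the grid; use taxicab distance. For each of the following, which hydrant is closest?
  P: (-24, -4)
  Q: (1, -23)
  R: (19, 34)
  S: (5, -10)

P at (-24, -4):
  A: |41| + |7| = 41 + 7 = 48
  B: |-4| + |27| = 4 + 27 = 31
  C: |44| + |-2| = 44 + 2 = 46
  D: |47| + |36| = 47 + 36 = 83
  → nearest: B (31)
Q at (1, -23):
  A: |16| + |26| = 16 + 26 = 42
  B: |-29| + |46| = 29 + 46 = 75
  C: |19| + |17| = 19 + 17 = 36
  D: |22| + |55| = 22 + 55 = 77
  → nearest: C (36)
R at (19, 34):
  A: |-2| + |-31| = 2 + 31 = 33
  B: |-47| + |-11| = 47 + 11 = 58
  C: |1| + |-40| = 1 + 40 = 41
  D: |4| + |-2| = 4 + 2 = 6
  → nearest: D (6)
S at (5, -10):
  A: |12| + |13| = 12 + 13 = 25
  B: |-33| + |33| = 33 + 33 = 66
  C: |15| + |4| = 15 + 4 = 19
  D: |18| + |42| = 18 + 42 = 60
  → nearest: C (19)

P→B; Q→C; R→D; S→C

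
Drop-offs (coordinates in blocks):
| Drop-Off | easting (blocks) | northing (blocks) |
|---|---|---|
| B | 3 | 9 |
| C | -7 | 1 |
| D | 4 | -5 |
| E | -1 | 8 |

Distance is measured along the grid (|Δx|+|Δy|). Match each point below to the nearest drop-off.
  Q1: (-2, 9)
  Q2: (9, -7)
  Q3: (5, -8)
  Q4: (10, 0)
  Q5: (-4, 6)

Q1 at (-2, 9):
  B: |5| + |0| = 5 + 0 = 5 blocks
  C: |-5| + |-8| = 5 + 8 = 13 blocks
  D: |6| + |-14| = 6 + 14 = 20 blocks
  E: |1| + |-1| = 1 + 1 = 2 blocks
  → nearest: E (2 blocks)
Q2 at (9, -7):
  B: |-6| + |16| = 6 + 16 = 22 blocks
  C: |-16| + |8| = 16 + 8 = 24 blocks
  D: |-5| + |2| = 5 + 2 = 7 blocks
  E: |-10| + |15| = 10 + 15 = 25 blocks
  → nearest: D (7 blocks)
Q3 at (5, -8):
  B: |-2| + |17| = 2 + 17 = 19 blocks
  C: |-12| + |9| = 12 + 9 = 21 blocks
  D: |-1| + |3| = 1 + 3 = 4 blocks
  E: |-6| + |16| = 6 + 16 = 22 blocks
  → nearest: D (4 blocks)
Q4 at (10, 0):
  B: |-7| + |9| = 7 + 9 = 16 blocks
  C: |-17| + |1| = 17 + 1 = 18 blocks
  D: |-6| + |-5| = 6 + 5 = 11 blocks
  E: |-11| + |8| = 11 + 8 = 19 blocks
  → nearest: D (11 blocks)
Q5 at (-4, 6):
  B: |7| + |3| = 7 + 3 = 10 blocks
  C: |-3| + |-5| = 3 + 5 = 8 blocks
  D: |8| + |-11| = 8 + 11 = 19 blocks
  E: |3| + |2| = 3 + 2 = 5 blocks
  → nearest: E (5 blocks)

Q1→E; Q2→D; Q3→D; Q4→D; Q5→E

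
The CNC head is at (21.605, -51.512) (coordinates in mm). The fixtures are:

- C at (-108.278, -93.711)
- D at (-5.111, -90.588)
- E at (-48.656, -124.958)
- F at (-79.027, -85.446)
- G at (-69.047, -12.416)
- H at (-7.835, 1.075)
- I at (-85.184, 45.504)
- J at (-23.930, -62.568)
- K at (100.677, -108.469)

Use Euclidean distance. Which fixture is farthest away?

Distances from (21.605, -51.512):
C: 136.566 mm
D: 47.336 mm
E: 101.641 mm
F: 106.199 mm
G: 98.723 mm
H: 60.267 mm
I: 144.277 mm
J: 46.858 mm
K: 97.450 mm
Maximum: I at 144.277 mm.

I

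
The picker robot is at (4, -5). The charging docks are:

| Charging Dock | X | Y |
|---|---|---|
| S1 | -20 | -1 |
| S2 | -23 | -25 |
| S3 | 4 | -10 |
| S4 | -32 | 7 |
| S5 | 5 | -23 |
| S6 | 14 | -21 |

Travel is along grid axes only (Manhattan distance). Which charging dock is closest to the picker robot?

S3

Distances from (4, -5):
S1: |-24| + |4| = 24 + 4 = 28
S2: |-27| + |-20| = 27 + 20 = 47
S3: |0| + |-5| = 0 + 5 = 5
S4: |-36| + |12| = 36 + 12 = 48
S5: |1| + |-18| = 1 + 18 = 19
S6: |10| + |-16| = 10 + 16 = 26
Minimum: S3 at 5.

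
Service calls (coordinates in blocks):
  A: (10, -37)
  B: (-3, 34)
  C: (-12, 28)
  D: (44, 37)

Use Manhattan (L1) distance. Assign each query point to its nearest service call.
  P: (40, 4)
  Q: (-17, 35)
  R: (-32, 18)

P→D; Q→C; R→C

P at (40, 4):
  A: 71 blocks
  B: 73 blocks
  C: 76 blocks
  D: 37 blocks
  → nearest: D (37 blocks)
Q at (-17, 35):
  A: 99 blocks
  B: 15 blocks
  C: 12 blocks
  D: 63 blocks
  → nearest: C (12 blocks)
R at (-32, 18):
  A: 97 blocks
  B: 45 blocks
  C: 30 blocks
  D: 95 blocks
  → nearest: C (30 blocks)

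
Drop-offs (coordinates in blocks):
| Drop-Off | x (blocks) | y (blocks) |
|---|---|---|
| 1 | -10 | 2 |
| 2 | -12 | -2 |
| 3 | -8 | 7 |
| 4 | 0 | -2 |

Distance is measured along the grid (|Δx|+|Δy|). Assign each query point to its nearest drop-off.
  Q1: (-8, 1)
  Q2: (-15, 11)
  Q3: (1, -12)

Q1 at (-8, 1):
  1: 3 blocks
  2: 7 blocks
  3: 6 blocks
  4: 11 blocks
  → nearest: 1 (3 blocks)
Q2 at (-15, 11):
  1: 14 blocks
  2: 16 blocks
  3: 11 blocks
  4: 28 blocks
  → nearest: 3 (11 blocks)
Q3 at (1, -12):
  1: 25 blocks
  2: 23 blocks
  3: 28 blocks
  4: 11 blocks
  → nearest: 4 (11 blocks)

Q1→1; Q2→3; Q3→4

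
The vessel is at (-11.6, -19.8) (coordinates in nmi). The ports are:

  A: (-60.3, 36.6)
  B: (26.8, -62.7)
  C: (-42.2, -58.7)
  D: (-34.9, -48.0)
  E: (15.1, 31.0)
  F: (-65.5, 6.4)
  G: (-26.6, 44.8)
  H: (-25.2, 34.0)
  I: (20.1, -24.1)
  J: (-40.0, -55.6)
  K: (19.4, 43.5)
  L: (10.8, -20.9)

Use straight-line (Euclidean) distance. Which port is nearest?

L

Distances from (-11.6, -19.8):
A: √((-48.7)² + (56.4)²) = √(2371.690 + 3180.960) = 74.5 nmi
B: √((38.4)² + (-42.9)²) = √(1474.560 + 1840.410) = 57.6 nmi
C: √((-30.6)² + (-38.9)²) = √(936.360 + 1513.210) = 49.5 nmi
D: √((-23.3)² + (-28.2)²) = √(542.890 + 795.240) = 36.6 nmi
E: √((26.7)² + (50.8)²) = √(712.890 + 2580.640) = 57.4 nmi
F: √((-53.9)² + (26.2)²) = √(2905.210 + 686.440) = 59.9 nmi
G: √((-15.0)² + (64.6)²) = √(225.000 + 4173.160) = 66.3 nmi
H: √((-13.6)² + (53.8)²) = √(184.960 + 2894.440) = 55.5 nmi
I: √((31.7)² + (-4.3)²) = √(1004.890 + 18.490) = 32.0 nmi
J: √((-28.4)² + (-35.8)²) = √(806.560 + 1281.640) = 45.7 nmi
K: √((31.0)² + (63.3)²) = √(961.000 + 4006.890) = 70.5 nmi
L: √((22.4)² + (-1.1)²) = √(501.760 + 1.210) = 22.4 nmi
Minimum: L at 22.4 nmi.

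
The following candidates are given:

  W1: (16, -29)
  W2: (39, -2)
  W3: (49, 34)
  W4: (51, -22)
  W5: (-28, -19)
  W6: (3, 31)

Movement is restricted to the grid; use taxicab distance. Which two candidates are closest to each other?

W2 and W4

Pairwise distances:
W1–W2: 50
W1–W3: 96
W1–W4: 42
W1–W5: 54
W1–W6: 73
W2–W3: 46
W2–W4: 32
W2–W5: 84
W2–W6: 69
W3–W4: 58
W3–W5: 130
W3–W6: 49
W4–W5: 82
W4–W6: 101
W5–W6: 81
Closest pair: W2–W4 at 32.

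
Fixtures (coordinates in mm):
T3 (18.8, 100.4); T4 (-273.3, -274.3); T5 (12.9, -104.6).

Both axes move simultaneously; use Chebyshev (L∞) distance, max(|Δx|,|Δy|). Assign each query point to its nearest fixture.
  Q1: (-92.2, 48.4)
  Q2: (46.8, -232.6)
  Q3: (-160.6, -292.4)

Q1→T3; Q2→T5; Q3→T4

Q1 at (-92.2, 48.4):
  T3: 111.0 mm
  T4: 322.7 mm
  T5: 153.0 mm
  → nearest: T3 (111.0 mm)
Q2 at (46.8, -232.6):
  T3: 333.0 mm
  T4: 320.1 mm
  T5: 128.0 mm
  → nearest: T5 (128.0 mm)
Q3 at (-160.6, -292.4):
  T3: 392.8 mm
  T4: 112.7 mm
  T5: 187.8 mm
  → nearest: T4 (112.7 mm)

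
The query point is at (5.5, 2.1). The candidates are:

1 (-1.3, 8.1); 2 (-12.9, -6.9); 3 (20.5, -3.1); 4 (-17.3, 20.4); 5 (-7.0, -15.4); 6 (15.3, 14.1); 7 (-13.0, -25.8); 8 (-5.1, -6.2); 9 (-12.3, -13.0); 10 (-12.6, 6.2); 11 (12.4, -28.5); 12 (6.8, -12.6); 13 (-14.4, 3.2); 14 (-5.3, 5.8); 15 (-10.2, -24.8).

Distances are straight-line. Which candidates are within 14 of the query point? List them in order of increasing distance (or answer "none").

1, 14, 8

Distances from (5.5, 2.1):
1: √((-6.8)² + (6.0)²) = √(46.240 + 36.000) = 9.1
2: √((-18.4)² + (-9.0)²) = √(338.560 + 81.000) = 20.5
3: √((15.0)² + (-5.2)²) = √(225.000 + 27.040) = 15.9
4: √((-22.8)² + (18.3)²) = √(519.840 + 334.890) = 29.2
5: √((-12.5)² + (-17.5)²) = √(156.250 + 306.250) = 21.5
6: √((9.8)² + (12.0)²) = √(96.040 + 144.000) = 15.5
7: √((-18.5)² + (-27.9)²) = √(342.250 + 778.410) = 33.5
8: √((-10.6)² + (-8.3)²) = √(112.360 + 68.890) = 13.5
9: √((-17.8)² + (-15.1)²) = √(316.840 + 228.010) = 23.3
10: √((-18.1)² + (4.1)²) = √(327.610 + 16.810) = 18.6
11: √((6.9)² + (-30.6)²) = √(47.610 + 936.360) = 31.4
12: √((1.3)² + (-14.7)²) = √(1.690 + 216.090) = 14.8
13: √((-19.9)² + (1.1)²) = √(396.010 + 1.210) = 19.9
14: √((-10.8)² + (3.7)²) = √(116.640 + 13.690) = 11.4
15: √((-15.7)² + (-26.9)²) = √(246.490 + 723.610) = 31.1
Threshold 14: 1 (9.1), 14 (11.4), 8 (13.5) are within range.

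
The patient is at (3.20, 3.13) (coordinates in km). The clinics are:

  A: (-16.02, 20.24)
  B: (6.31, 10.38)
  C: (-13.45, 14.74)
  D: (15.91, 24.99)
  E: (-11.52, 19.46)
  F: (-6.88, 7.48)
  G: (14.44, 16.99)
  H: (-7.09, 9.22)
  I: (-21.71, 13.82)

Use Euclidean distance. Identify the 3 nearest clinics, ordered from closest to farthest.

Distances from (3.20, 3.13):
A: √((-19.22)² + (17.11)²) = √(369.4084 + 292.7521) = 25.73 km
B: √((3.11)² + (7.25)²) = √(9.6721 + 52.5625) = 7.89 km
C: √((-16.65)² + (11.61)²) = √(277.2225 + 134.7921) = 20.30 km
D: √((12.71)² + (21.86)²) = √(161.5441 + 477.8596) = 25.29 km
E: √((-14.72)² + (16.33)²) = √(216.6784 + 266.6689) = 21.99 km
F: √((-10.08)² + (4.35)²) = √(101.6064 + 18.9225) = 10.98 km
G: √((11.24)² + (13.86)²) = √(126.3376 + 192.0996) = 17.84 km
H: √((-10.29)² + (6.09)²) = √(105.8841 + 37.0881) = 11.96 km
I: √((-24.91)² + (10.69)²) = √(620.5081 + 114.2761) = 27.11 km
Sorted: B (7.89 km) < F (10.98 km) < H (11.96 km) < G (17.84 km) < C (20.30 km) < …

B, F, H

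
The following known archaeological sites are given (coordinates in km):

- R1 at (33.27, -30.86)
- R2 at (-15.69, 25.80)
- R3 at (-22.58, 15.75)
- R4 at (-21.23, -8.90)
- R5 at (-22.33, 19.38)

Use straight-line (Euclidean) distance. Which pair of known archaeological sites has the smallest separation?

R3 and R5

Pairwise distances:
R3–R5: √((0.25)² + (3.63)²) = √(0.0625 + 13.1769) = 3.64 km
R2–R5: √((-6.64)² + (-6.42)²) = √(44.0896 + 41.2164) = 9.24 km
R2–R3: √((-6.89)² + (-10.05)²) = √(47.4721 + 101.0025) = 12.19 km
R3–R4: √((1.35)² + (-24.65)²) = √(1.8225 + 607.6225) = 24.69 km
R4–R5: √((-1.10)² + (28.28)²) = √(1.2100 + 799.7584) = 28.30 km
R2–R4: √((-5.54)² + (-34.70)²) = √(30.6916 + 1204.0900) = 35.14 km
R1–R4: √((-54.50)² + (21.96)²) = √(2970.2500 + 482.2416) = 58.76 km
R1–R3: √((-55.85)² + (46.61)²) = √(3119.2225 + 2172.4921) = 72.74 km
R1–R2: √((-48.96)² + (56.66)²) = √(2397.0816 + 3210.3556) = 74.88 km
R1–R5: √((-55.60)² + (50.24)²) = √(3091.3600 + 2524.0576) = 74.94 km
Closest pair: R3–R5 at 3.64 km.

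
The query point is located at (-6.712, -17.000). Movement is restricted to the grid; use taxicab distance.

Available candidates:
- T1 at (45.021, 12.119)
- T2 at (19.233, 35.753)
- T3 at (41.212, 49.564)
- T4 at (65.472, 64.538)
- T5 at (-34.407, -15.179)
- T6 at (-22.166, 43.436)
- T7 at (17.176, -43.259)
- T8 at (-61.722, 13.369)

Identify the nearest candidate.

Distances from (-6.712, -17.000):
T1: 80.852
T2: 78.698
T3: 114.488
T4: 153.722
T5: 29.516
T6: 75.890
T7: 50.147
T8: 85.379
Minimum: T5 at 29.516.

T5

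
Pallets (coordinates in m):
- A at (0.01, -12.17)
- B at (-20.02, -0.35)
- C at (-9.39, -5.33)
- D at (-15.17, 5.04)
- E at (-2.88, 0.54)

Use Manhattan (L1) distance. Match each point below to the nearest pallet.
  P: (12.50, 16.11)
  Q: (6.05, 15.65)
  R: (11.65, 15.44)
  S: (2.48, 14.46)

P→E; Q→E; R→E; S→E

P at (12.50, 16.11):
  A: |-12.49| + |-28.28| = 12.49 + 28.28 = 40.77 m
  B: |-32.52| + |-16.46| = 32.52 + 16.46 = 48.98 m
  C: |-21.89| + |-21.44| = 21.89 + 21.44 = 43.33 m
  D: |-27.67| + |-11.07| = 27.67 + 11.07 = 38.74 m
  E: |-15.38| + |-15.57| = 15.38 + 15.57 = 30.95 m
  → nearest: E (30.95 m)
Q at (6.05, 15.65):
  A: |-6.04| + |-27.82| = 6.04 + 27.82 = 33.86 m
  B: |-26.07| + |-16.00| = 26.07 + 16.00 = 42.07 m
  C: |-15.44| + |-20.98| = 15.44 + 20.98 = 36.42 m
  D: |-21.22| + |-10.61| = 21.22 + 10.61 = 31.83 m
  E: |-8.93| + |-15.11| = 8.93 + 15.11 = 24.04 m
  → nearest: E (24.04 m)
R at (11.65, 15.44):
  A: |-11.64| + |-27.61| = 11.64 + 27.61 = 39.25 m
  B: |-31.67| + |-15.79| = 31.67 + 15.79 = 47.46 m
  C: |-21.04| + |-20.77| = 21.04 + 20.77 = 41.81 m
  D: |-26.82| + |-10.40| = 26.82 + 10.40 = 37.22 m
  E: |-14.53| + |-14.90| = 14.53 + 14.90 = 29.43 m
  → nearest: E (29.43 m)
S at (2.48, 14.46):
  A: |-2.47| + |-26.63| = 2.47 + 26.63 = 29.10 m
  B: |-22.50| + |-14.81| = 22.50 + 14.81 = 37.31 m
  C: |-11.87| + |-19.79| = 11.87 + 19.79 = 31.66 m
  D: |-17.65| + |-9.42| = 17.65 + 9.42 = 27.07 m
  E: |-5.36| + |-13.92| = 5.36 + 13.92 = 19.28 m
  → nearest: E (19.28 m)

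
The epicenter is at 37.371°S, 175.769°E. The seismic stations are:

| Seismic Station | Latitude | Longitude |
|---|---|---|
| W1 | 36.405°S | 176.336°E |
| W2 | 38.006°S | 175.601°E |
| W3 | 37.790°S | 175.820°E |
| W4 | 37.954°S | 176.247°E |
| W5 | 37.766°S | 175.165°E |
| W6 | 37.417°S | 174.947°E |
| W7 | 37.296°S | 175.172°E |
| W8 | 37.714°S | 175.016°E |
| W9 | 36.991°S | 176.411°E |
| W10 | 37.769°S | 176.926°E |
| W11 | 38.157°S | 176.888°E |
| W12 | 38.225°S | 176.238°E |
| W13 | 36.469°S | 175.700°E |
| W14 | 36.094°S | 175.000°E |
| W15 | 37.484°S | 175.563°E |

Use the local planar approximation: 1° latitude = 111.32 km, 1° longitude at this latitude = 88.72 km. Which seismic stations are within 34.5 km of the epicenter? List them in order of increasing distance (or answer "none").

W15

Distances from 37.371°S, 175.769°E:
W1: √((0.966·111.32)² + (0.567·88.72)²) = √(11563.80203 + 2530.51656) = 118.719 km
W2: √((-0.635·111.32)² + (-0.168·88.72)²) = √(4996.82162 + 222.15783) = 72.243 km
W3: √((-0.419·111.32)² + (0.051·88.72)²) = √(2175.57691 + 20.47309) = 46.862 km
W4: √((-0.583·111.32)² + (0.478·88.72)²) = √(4211.95289 + 1798.45203) = 77.527 km
W5: √((-0.395·111.32)² + (-0.604·88.72)²) = √(1933.48402 + 2871.55371) = 69.318 km
W6: √((-0.046·111.32)² + (-0.822·88.72)²) = √(26.22177 + 5318.46985) = 73.107 km
W7: √((0.075·111.32)² + (-0.597·88.72)²) = √(69.70580 + 2805.38021) = 53.620 km
W8: √((-0.343·111.32)² + (-0.753·88.72)²) = √(1457.92316 + 4463.06301) = 76.948 km
W9: √((0.380·111.32)² + (0.642·88.72)²) = √(1789.42536 + 3244.24110) = 70.948 km
W10: √((-0.398·111.32)² + (1.157·88.72)²) = √(1962.96492 + 10536.82541) = 111.802 km
W11: √((-0.786·111.32)² + (1.119·88.72)²) = √(7655.81601 + 9856.05775) = 132.332 km
W12: √((-0.854·111.32)² + (0.469·88.72)²) = √(9037.78773 + 1731.36547) = 103.775 km
W13: √((0.902·111.32)² + (-0.069·88.72)²) = √(10082.29663 + 37.47497) = 100.597 km
W14: √((1.277·111.32)² + (-0.769·88.72)²) = √(20208.22598 + 4654.74341) = 157.680 km
W15: √((-0.113·111.32)² + (-0.206·88.72)²) = √(158.23527 + 334.02387) = 22.187 km
Threshold 34.5 km: W15 (22.187 km) is within range.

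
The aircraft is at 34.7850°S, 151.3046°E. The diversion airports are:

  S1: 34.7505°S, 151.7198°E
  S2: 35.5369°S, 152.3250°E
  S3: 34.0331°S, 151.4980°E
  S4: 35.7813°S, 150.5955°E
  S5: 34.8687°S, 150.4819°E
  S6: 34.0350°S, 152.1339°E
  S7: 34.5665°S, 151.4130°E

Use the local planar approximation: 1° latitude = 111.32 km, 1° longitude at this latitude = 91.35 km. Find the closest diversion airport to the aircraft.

S7

Distances from 34.7850°S, 151.3046°E:
S1: √((0.0345·111.32)² + (0.4152·91.35)²) = √(14.749747 + 1438.572629) = 38.1225 km
S2: √((-0.7519·111.32)² + (1.0204·91.35)²) = √(7005.942441 + 8688.764039) = 125.2785 km
S3: √((0.7519·111.32)² + (0.1934·91.35)²) = √(7005.942441 + 312.126069) = 85.5457 km
S4: √((-0.9963·111.32)² + (-0.7091·91.35)²) = √(12300.610195 + 4195.967098) = 128.4390 km
S5: √((-0.0837·111.32)² + (-0.8227·91.35)²) = √(86.815508 + 5648.070357) = 75.7290 km
S6: √((0.7500·111.32)² + (0.8293·91.35)²) = √(6970.580100 + 5739.055625) = 112.7370 km
S7: √((0.2185·111.32)² + (0.1084·91.35)²) = √(591.628760 + 98.056337) = 26.2619 km
Minimum: S7 at 26.2619 km.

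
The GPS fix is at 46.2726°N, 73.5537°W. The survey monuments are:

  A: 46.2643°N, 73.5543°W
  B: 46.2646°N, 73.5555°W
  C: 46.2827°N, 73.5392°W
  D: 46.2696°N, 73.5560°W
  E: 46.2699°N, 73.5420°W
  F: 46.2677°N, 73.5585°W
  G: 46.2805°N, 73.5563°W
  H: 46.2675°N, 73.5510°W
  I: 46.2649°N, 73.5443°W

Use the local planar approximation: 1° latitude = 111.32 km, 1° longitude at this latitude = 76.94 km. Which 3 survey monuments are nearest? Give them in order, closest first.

Distances from 46.2726°N, 73.5537°W:
A: 0.9251 km
B: 0.9013 km
C: 1.5839 km
D: 0.3779 km
E: 0.9490 km
F: 0.6587 km
G: 0.9019 km
H: 0.6045 km
I: 1.1215 km
Sorted: D (0.3779 km) < H (0.6045 km) < F (0.6587 km) < B (0.9013 km) < G (0.9019 km) < …

D, H, F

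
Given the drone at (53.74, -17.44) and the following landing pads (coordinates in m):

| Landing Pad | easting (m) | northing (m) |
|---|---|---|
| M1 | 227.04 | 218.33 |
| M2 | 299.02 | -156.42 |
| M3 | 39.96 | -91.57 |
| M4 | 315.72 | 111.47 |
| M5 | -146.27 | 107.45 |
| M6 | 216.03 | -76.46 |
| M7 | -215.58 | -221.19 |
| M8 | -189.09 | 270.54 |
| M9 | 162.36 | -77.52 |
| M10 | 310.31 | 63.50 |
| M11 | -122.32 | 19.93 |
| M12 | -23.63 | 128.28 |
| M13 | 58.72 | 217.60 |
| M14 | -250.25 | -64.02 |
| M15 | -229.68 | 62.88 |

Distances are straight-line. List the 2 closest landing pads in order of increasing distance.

Distances from (53.74, -17.44):
M1: √((173.30)² + (235.77)²) = √(30032.8900 + 55587.4929) = 292.61 m
M2: √((245.28)² + (-138.98)²) = √(60162.2784 + 19315.4404) = 281.92 m
M3: √((-13.78)² + (-74.13)²) = √(189.8884 + 5495.2569) = 75.40 m
M4: √((261.98)² + (128.91)²) = √(68633.5204 + 16617.7881) = 291.98 m
M5: √((-200.01)² + (124.89)²) = √(40004.0001 + 15597.5121) = 235.80 m
M6: √((162.29)² + (-59.02)²) = √(26338.0441 + 3483.3604) = 172.69 m
M7: √((-269.32)² + (-203.75)²) = √(72533.2624 + 41514.0625) = 337.71 m
M8: √((-242.83)² + (287.98)²) = √(58966.4089 + 82932.4804) = 376.69 m
M9: √((108.62)² + (-60.08)²) = √(11798.3044 + 3609.6064) = 124.13 m
M10: √((256.57)² + (80.94)²) = √(65828.1649 + 6551.2836) = 269.03 m
M11: √((-176.06)² + (37.37)²) = √(30997.1236 + 1396.5169) = 179.98 m
M12: √((-77.37)² + (145.72)²) = √(5986.1169 + 21234.3184) = 164.99 m
M13: √((4.98)² + (235.04)²) = √(24.8004 + 55243.8016) = 235.09 m
M14: √((-303.99)² + (-46.58)²) = √(92409.9201 + 2169.6964) = 307.54 m
M15: √((-283.42)² + (80.32)²) = √(80326.8964 + 6451.3024) = 294.58 m
Sorted: M3 (75.40 m) < M9 (124.13 m) < M12 (164.99 m) < M6 (172.69 m) < …

M3, M9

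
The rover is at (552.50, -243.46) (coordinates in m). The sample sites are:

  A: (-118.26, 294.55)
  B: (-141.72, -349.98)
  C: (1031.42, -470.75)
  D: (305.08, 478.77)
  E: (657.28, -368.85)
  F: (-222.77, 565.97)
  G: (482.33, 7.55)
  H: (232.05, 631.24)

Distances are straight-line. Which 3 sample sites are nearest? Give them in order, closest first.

Distances from (552.50, -243.46):
A: 859.87 m
B: 702.34 m
C: 530.12 m
D: 763.43 m
E: 163.41 m
F: 1120.81 m
G: 260.63 m
H: 931.55 m
Sorted: E (163.41 m) < G (260.63 m) < C (530.12 m) < B (702.34 m) < D (763.43 m) < …

E, G, C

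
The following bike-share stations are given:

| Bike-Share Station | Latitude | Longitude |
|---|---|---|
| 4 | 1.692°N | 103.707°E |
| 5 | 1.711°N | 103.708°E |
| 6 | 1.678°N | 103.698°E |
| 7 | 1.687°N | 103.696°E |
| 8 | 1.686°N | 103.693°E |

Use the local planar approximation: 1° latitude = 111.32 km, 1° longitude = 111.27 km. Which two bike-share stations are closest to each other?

7 and 8

Pairwise distances:
4–5: √((0.019·111.32)² + (0.001·111.27)²) = √(4.47356 + 0.01238) = 2.118 km
4–6: √((-0.014·111.32)² + (-0.009·111.27)²) = √(2.42886 + 1.00286) = 1.852 km
4–7: √((-0.005·111.32)² + (-0.011·111.27)²) = √(0.30980 + 1.49810) = 1.345 km
4–8: √((-0.006·111.32)² + (-0.014·111.27)²) = √(0.44612 + 2.42668) = 1.695 km
5–6: √((-0.033·111.32)² + (-0.010·111.27)²) = √(13.49504 + 1.23810) = 3.838 km
5–7: √((-0.024·111.32)² + (-0.012·111.27)²) = √(7.13787 + 1.78287) = 2.987 km
5–8: √((-0.025·111.32)² + (-0.015·111.27)²) = √(7.74509 + 2.78573) = 3.245 km
6–7: √((0.009·111.32)² + (-0.002·111.27)²) = √(1.00376 + 0.04952) = 1.026 km
6–8: √((0.008·111.32)² + (-0.005·111.27)²) = √(0.79310 + 0.30953) = 1.050 km
7–8: √((-0.001·111.32)² + (-0.003·111.27)²) = √(0.01239 + 0.11143) = 0.352 km
Closest pair: 7–8 at 0.352 km.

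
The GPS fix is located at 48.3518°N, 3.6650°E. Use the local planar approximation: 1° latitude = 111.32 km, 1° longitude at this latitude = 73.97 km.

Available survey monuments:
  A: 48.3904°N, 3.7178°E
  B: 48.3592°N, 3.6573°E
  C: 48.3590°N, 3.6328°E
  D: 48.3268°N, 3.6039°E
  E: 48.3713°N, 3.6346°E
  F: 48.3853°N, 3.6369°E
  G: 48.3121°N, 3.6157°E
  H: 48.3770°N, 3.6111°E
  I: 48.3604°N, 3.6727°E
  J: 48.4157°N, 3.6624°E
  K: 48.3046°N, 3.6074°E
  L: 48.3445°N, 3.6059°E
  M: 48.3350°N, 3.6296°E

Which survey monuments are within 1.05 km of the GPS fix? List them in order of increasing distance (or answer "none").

B

Distances from 48.3518°N, 3.6650°E:
A: √((0.0386·111.32)² + (0.0528·73.97)²) = √(18.463796 + 15.253836) = 5.8067 km
B: √((0.0074·111.32)² + (-0.0077·73.97)²) = √(0.678594 + 0.324409) = 1.0015 km
C: √((0.0072·111.32)² + (-0.0322·73.97)²) = √(0.642409 + 5.673133) = 2.5131 km
D: √((-0.0250·111.32)² + (-0.0611·73.97)²) = √(7.745089 + 20.426486) = 5.3077 km
E: √((0.0195·111.32)² + (-0.0304·73.97)²) = √(4.712112 + 5.056598) = 3.1255 km
F: √((0.0335·111.32)² + (-0.0281·73.97)²) = √(13.907082 + 4.320399) = 4.2694 km
G: √((-0.0397·111.32)² + (-0.0493·73.97)²) = √(19.531132 + 13.298574) = 5.7297 km
H: √((0.0252·111.32)² + (-0.0539·73.97)²) = √(7.869506 + 15.896033) = 4.8750 km
I: √((0.0086·111.32)² + (0.0077·73.97)²) = √(0.916523 + 0.324409) = 1.1140 km
J: √((0.0639·111.32)² + (-0.0026·73.97)²) = √(50.599720 + 0.036988) = 7.1159 km
K: √((-0.0472·111.32)² + (-0.0576·73.97)²) = √(27.607711 + 18.153326) = 6.7647 km
L: √((-0.0073·111.32)² + (-0.0591·73.97)²) = √(0.660377 + 19.111123) = 4.4465 km
M: √((-0.0168·111.32)² + (-0.0354·73.97)²) = √(3.497558 + 6.856741) = 3.2178 km
Threshold 1.05 km: B (1.0015 km) is within range.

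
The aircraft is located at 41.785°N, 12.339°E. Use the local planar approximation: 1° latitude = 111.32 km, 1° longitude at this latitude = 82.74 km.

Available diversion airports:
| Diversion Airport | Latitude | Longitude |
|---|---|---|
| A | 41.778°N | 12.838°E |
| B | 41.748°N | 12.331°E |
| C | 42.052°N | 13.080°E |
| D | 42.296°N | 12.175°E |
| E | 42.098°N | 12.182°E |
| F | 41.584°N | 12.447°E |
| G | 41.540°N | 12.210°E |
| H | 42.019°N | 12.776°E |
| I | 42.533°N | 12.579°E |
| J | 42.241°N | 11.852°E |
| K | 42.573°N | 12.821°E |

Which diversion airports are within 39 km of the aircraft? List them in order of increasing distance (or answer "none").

B, F, G, E

Distances from 41.785°N, 12.339°E:
A: √((-0.007·111.32)² + (0.499·82.74)²) = √(0.60721 + 1704.63784) = 41.295 km
B: √((-0.037·111.32)² + (-0.008·82.74)²) = √(16.96484 + 0.43814) = 4.172 km
C: √((0.267·111.32)² + (0.741·82.74)²) = √(883.42344 + 3758.95779) = 68.135 km
D: √((0.511·111.32)² + (-0.164·82.74)²) = √(3235.84862 + 184.12753) = 58.481 km
E: √((0.313·111.32)² + (-0.157·82.74)²) = √(1214.04580 + 168.74478) = 37.186 km
F: √((-0.201·111.32)² + (0.108·82.74)²) = √(500.65495 + 79.85067) = 24.094 km
G: √((-0.245·111.32)² + (-0.129·82.74)²) = √(743.83835 + 113.92275) = 29.288 km
H: √((0.234·111.32)² + (0.437·82.74)²) = √(678.54415 + 1307.35613) = 44.563 km
I: √((0.748·111.32)² + (0.240·82.74)²) = √(6933.45324 + 394.32428) = 85.602 km
J: √((0.456·111.32)² + (-0.487·82.74)²) = √(2576.77252 + 1623.63706) = 64.811 km
K: √((0.788·111.32)² + (0.482·82.74)²) = √(7694.82647 + 1590.46864) = 96.360 km
Threshold 39 km: B (4.172 km), F (24.094 km), G (29.288 km), E (37.186 km) are within range.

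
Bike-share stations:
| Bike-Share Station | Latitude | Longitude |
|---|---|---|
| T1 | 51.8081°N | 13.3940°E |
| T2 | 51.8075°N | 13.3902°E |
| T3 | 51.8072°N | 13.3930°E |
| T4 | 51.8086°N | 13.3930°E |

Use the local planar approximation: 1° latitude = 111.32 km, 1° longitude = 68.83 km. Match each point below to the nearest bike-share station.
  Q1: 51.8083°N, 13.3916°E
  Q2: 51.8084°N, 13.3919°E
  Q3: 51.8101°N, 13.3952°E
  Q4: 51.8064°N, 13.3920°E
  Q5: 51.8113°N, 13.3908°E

Q1→T4; Q2→T4; Q3→T4; Q4→T3; Q5→T4

Q1 at 51.8083°N, 13.3916°E:
  T1: 0.1667 km
  T2: 0.1312 km
  T3: 0.1558 km
  T4: 0.1020 km
  → nearest: T4 (0.1020 km)
Q2 at 51.8084°N, 13.3919°E:
  T1: 0.1484 km
  T2: 0.1540 km
  T3: 0.1535 km
  T4: 0.0789 km
  → nearest: T4 (0.0789 km)
Q3 at 51.8101°N, 13.3952°E:
  T1: 0.2375 km
  T2: 0.4497 km
  T3: 0.3566 km
  T4: 0.2254 km
  → nearest: T4 (0.2254 km)
Q4 at 51.8064°N, 13.3920°E:
  T1: 0.2340 km
  T2: 0.1742 km
  T3: 0.1126 km
  T4: 0.2544 km
  → nearest: T3 (0.1126 km)
Q5 at 51.8113°N, 13.3908°E:
  T1: 0.4188 km
  T2: 0.4250 km
  T3: 0.4809 km
  T4: 0.3366 km
  → nearest: T4 (0.3366 km)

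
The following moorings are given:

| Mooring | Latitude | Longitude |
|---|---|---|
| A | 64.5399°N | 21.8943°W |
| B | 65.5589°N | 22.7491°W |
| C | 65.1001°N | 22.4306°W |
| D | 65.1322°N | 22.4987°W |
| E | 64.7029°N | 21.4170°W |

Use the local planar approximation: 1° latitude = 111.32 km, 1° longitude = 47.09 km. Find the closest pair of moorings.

Pairwise distances:
A–B: √((1.0190·111.32)² + (-0.8548·47.09)²) = √(12867.517375 + 1620.266332) = 120.3652 km
A–C: √((0.5602·111.32)² + (-0.5363·47.09)²) = √(3888.952192 + 637.783053) = 67.2810 km
A–D: √((0.5923·111.32)² + (-0.6044·47.09)²) = √(4347.402598 + 810.039678) = 71.8153 km
A–E: √((0.1630·111.32)² + (0.4773·47.09)²) = √(329.246831 + 505.173138) = 28.8863 km
B–C: √((-0.4588·111.32)² + (0.3185·47.09)²) = √(2608.514251 + 224.944953) = 53.2302 km
B–D: √((-0.4267·111.32)² + (0.2504·47.09)²) = √(2256.273180 + 139.035605) = 48.9419 km
B–E: √((-0.8560·111.32)² + (1.3321·47.09)²) = √(9080.168854 + 3934.875878) = 114.0835 km
C–D: √((0.0321·111.32)² + (-0.0681·47.09)²) = √(12.768987 + 10.283752) = 4.8013 km
C–E: √((-0.3972·111.32)² + (1.0136·47.09)²) = √(1955.081539 + 2278.193375) = 65.0636 km
D–E: √((-0.4293·111.32)² + (1.0817·47.09)²) = √(2283.853132 + 2594.603743) = 69.8460 km
Closest pair: C–D at 4.8013 km.

C and D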